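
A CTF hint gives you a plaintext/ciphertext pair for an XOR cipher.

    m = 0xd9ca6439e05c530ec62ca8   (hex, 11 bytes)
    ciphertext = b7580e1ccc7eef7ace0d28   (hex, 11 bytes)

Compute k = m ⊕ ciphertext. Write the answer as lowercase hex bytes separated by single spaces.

6e 92 6a 25 2c 22 bc 74 08 21 80

Since ciphertext = m ⊕ k, XORing both sides with m gives k = m ⊕ ciphertext.
d9 XOR b7 = 6e
ca XOR 58 = 92
64 XOR 0e = 6a
39 XOR 1c = 25
e0 XOR cc = 2c
5c XOR 7e = 22
53 XOR ef = bc
0e XOR 7a = 74
c6 XOR ce = 08
2c XOR 0d = 21
a8 XOR 28 = 80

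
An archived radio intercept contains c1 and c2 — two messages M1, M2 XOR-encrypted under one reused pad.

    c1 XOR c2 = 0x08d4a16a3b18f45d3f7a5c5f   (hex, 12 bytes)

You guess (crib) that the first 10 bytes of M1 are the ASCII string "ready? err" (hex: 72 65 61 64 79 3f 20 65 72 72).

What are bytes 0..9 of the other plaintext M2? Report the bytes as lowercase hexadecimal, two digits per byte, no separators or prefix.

Since c1 ⊕ c2 = M1 ⊕ M2, XORing with the guessed M1 bytes yields the corresponding M2 bytes: M2 = (c1 ⊕ c2) ⊕ M1.
08 ⊕ 72 = 7a
d4 ⊕ 65 = b1
a1 ⊕ 61 = c0
6a ⊕ 64 = 0e
3b ⊕ 79 = 42
18 ⊕ 3f = 27
f4 ⊕ 20 = d4
5d ⊕ 65 = 38
3f ⊕ 72 = 4d
7a ⊕ 72 = 08

7ab1c00e4227d4384d08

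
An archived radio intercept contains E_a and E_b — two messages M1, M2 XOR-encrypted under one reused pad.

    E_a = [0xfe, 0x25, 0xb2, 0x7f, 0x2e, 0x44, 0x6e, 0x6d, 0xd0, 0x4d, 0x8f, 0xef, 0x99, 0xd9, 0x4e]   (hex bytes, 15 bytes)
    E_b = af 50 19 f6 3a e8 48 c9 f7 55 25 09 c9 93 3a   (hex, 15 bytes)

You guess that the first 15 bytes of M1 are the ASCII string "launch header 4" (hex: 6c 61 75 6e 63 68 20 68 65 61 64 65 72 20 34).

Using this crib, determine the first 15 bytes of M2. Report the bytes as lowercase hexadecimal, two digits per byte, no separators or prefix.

First, E_a ⊕ E_b = (M1 ⊕ K) ⊕ (M2 ⊕ K) = M1 ⊕ M2, so the key drops out. Then M2 = (M1 ⊕ M2) ⊕ M1 over the first 15 bytes.
byte 0: (fe XOR af) XOR 6c = 51 XOR 6c = 3d
byte 1: (25 XOR 50) XOR 61 = 75 XOR 61 = 14
byte 2: (b2 XOR 19) XOR 75 = ab XOR 75 = de
byte 3: (7f XOR f6) XOR 6e = 89 XOR 6e = e7
byte 4: (2e XOR 3a) XOR 63 = 14 XOR 63 = 77
byte 5: (44 XOR e8) XOR 68 = ac XOR 68 = c4
byte 6: (6e XOR 48) XOR 20 = 26 XOR 20 = 06
byte 7: (6d XOR c9) XOR 68 = a4 XOR 68 = cc
byte 8: (d0 XOR f7) XOR 65 = 27 XOR 65 = 42
byte 9: (4d XOR 55) XOR 61 = 18 XOR 61 = 79
byte 10: (8f XOR 25) XOR 64 = aa XOR 64 = ce
byte 11: (ef XOR 09) XOR 65 = e6 XOR 65 = 83
byte 12: (99 XOR c9) XOR 72 = 50 XOR 72 = 22
byte 13: (d9 XOR 93) XOR 20 = 4a XOR 20 = 6a
byte 14: (4e XOR 3a) XOR 34 = 74 XOR 34 = 40

3d14dee777c406cc4279ce83226a40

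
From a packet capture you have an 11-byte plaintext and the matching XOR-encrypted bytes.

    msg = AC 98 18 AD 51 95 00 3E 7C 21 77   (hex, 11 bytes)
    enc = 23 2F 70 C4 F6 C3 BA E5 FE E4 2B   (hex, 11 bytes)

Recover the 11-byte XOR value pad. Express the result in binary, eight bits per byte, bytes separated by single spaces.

Since enc = msg ⊕ pad, XORing both sides with msg gives pad = msg ⊕ enc.
10101100 ⊕ 00100011 = 10001111
10011000 ⊕ 00101111 = 10110111
00011000 ⊕ 01110000 = 01101000
10101101 ⊕ 11000100 = 01101001
01010001 ⊕ 11110110 = 10100111
10010101 ⊕ 11000011 = 01010110
00000000 ⊕ 10111010 = 10111010
00111110 ⊕ 11100101 = 11011011
01111100 ⊕ 11111110 = 10000010
00100001 ⊕ 11100100 = 11000101
01110111 ⊕ 00101011 = 01011100

10001111 10110111 01101000 01101001 10100111 01010110 10111010 11011011 10000010 11000101 01011100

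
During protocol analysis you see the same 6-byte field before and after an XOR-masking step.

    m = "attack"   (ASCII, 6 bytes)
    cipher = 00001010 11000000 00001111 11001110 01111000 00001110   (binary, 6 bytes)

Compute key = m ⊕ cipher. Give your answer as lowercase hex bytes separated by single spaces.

Since cipher = m ⊕ key, XORing both sides with m gives key = m ⊕ cipher.
byte 0: 61 ⊕ 0a = 6b
byte 1: 74 ⊕ c0 = b4
byte 2: 74 ⊕ 0f = 7b
byte 3: 61 ⊕ ce = af
byte 4: 63 ⊕ 78 = 1b
byte 5: 6b ⊕ 0e = 65

6b b4 7b af 1b 65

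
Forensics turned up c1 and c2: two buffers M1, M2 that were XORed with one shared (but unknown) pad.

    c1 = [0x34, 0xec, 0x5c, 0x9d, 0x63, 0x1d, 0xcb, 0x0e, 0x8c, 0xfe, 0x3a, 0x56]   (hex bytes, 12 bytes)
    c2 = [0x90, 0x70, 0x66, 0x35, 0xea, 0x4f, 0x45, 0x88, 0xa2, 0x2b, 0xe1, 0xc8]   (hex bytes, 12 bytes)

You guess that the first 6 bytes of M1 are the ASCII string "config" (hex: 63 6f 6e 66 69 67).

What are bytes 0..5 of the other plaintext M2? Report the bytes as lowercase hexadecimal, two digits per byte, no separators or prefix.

First, c1 ⊕ c2 = (M1 ⊕ K) ⊕ (M2 ⊕ K) = M1 ⊕ M2, so the key drops out. Then M2 = (M1 ⊕ M2) ⊕ M1 over the first 6 bytes.
byte 0: (34 XOR 90) XOR 63 = a4 XOR 63 = c7
byte 1: (ec XOR 70) XOR 6f = 9c XOR 6f = f3
byte 2: (5c XOR 66) XOR 6e = 3a XOR 6e = 54
byte 3: (9d XOR 35) XOR 66 = a8 XOR 66 = ce
byte 4: (63 XOR ea) XOR 69 = 89 XOR 69 = e0
byte 5: (1d XOR 4f) XOR 67 = 52 XOR 67 = 35

c7f354cee035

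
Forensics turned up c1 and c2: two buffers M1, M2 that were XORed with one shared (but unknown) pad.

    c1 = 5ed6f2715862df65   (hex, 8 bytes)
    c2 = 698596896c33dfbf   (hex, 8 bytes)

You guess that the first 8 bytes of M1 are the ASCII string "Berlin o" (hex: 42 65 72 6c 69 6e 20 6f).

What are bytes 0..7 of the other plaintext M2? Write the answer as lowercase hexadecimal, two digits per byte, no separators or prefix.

753616945d3f20b5

First, c1 ⊕ c2 = (M1 ⊕ K) ⊕ (M2 ⊕ K) = M1 ⊕ M2, so the key drops out. Then M2 = (M1 ⊕ M2) ⊕ M1 over the first 8 bytes.
byte 0: (5e ⊕ 69) ⊕ 42 = 37 ⊕ 42 = 75
byte 1: (d6 ⊕ 85) ⊕ 65 = 53 ⊕ 65 = 36
byte 2: (f2 ⊕ 96) ⊕ 72 = 64 ⊕ 72 = 16
byte 3: (71 ⊕ 89) ⊕ 6c = f8 ⊕ 6c = 94
byte 4: (58 ⊕ 6c) ⊕ 69 = 34 ⊕ 69 = 5d
byte 5: (62 ⊕ 33) ⊕ 6e = 51 ⊕ 6e = 3f
byte 6: (df ⊕ df) ⊕ 20 = 00 ⊕ 20 = 20
byte 7: (65 ⊕ bf) ⊕ 6f = da ⊕ 6f = b5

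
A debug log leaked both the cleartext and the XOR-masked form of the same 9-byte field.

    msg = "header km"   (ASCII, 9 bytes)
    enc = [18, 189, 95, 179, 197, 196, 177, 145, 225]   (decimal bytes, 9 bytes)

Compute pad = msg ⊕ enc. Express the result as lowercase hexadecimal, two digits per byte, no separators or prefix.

7ad83ed7a0b691fa8c

Since enc = msg ⊕ pad, XORing both sides with msg gives pad = msg ⊕ enc.
68 xor 12 = 7a
65 xor bd = d8
61 xor 5f = 3e
64 xor b3 = d7
65 xor c5 = a0
72 xor c4 = b6
20 xor b1 = 91
6b xor 91 = fa
6d xor e1 = 8c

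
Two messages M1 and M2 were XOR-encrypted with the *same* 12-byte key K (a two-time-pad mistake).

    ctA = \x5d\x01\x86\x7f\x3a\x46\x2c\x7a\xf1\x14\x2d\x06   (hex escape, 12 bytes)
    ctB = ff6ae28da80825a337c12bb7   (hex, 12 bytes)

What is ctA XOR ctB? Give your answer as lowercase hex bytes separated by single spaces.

a2 6b 64 f2 92 4e 09 d9 c6 d5 06 b1

ctA ⊕ ctB = (M1 ⊕ K) ⊕ (M2 ⊕ K) = M1 ⊕ M2 — the shared key cancels under XOR.
byte 0:  93 ⊕ 255 = 162
byte 1:   1 ⊕ 106 = 107
byte 2: 134 ⊕ 226 = 100
byte 3: 127 ⊕ 141 = 242
byte 4:  58 ⊕ 168 = 146
byte 5:  70 ⊕   8 =  78
byte 6:  44 ⊕  37 =   9
byte 7: 122 ⊕ 163 = 217
byte 8: 241 ⊕  55 = 198
byte 9:  20 ⊕ 193 = 213
byte 10:  45 ⊕  43 =   6
byte 11:   6 ⊕ 183 = 177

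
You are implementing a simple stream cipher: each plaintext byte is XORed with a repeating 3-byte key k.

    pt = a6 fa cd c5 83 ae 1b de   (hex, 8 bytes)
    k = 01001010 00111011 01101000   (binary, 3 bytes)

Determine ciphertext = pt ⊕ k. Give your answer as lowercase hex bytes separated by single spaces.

ec c1 a5 8f b8 c6 51 e5

The 3-byte key repeats, so the effective keystream is 4a 3b 68 4a 3b 68 4a 3b.
byte 0: a6 XOR 4a = ec
byte 1: fa XOR 3b = c1
byte 2: cd XOR 68 = a5
byte 3: c5 XOR 4a = 8f
byte 4: 83 XOR 3b = b8
byte 5: ae XOR 68 = c6
byte 6: 1b XOR 4a = 51
byte 7: de XOR 3b = e5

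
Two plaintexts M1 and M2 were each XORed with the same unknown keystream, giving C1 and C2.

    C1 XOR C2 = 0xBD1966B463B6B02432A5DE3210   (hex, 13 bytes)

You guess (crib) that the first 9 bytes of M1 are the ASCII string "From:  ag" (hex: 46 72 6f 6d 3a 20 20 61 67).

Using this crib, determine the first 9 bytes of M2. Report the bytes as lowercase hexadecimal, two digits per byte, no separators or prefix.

fb6b09d95996904555

Since C1 ⊕ C2 = M1 ⊕ M2, XORing with the guessed M1 bytes yields the corresponding M2 bytes: M2 = (C1 ⊕ C2) ⊕ M1.
byte 0: 10111101 xor 01000110 = 11111011
byte 1: 00011001 xor 01110010 = 01101011
byte 2: 01100110 xor 01101111 = 00001001
byte 3: 10110100 xor 01101101 = 11011001
byte 4: 01100011 xor 00111010 = 01011001
byte 5: 10110110 xor 00100000 = 10010110
byte 6: 10110000 xor 00100000 = 10010000
byte 7: 00100100 xor 01100001 = 01000101
byte 8: 00110010 xor 01100111 = 01010101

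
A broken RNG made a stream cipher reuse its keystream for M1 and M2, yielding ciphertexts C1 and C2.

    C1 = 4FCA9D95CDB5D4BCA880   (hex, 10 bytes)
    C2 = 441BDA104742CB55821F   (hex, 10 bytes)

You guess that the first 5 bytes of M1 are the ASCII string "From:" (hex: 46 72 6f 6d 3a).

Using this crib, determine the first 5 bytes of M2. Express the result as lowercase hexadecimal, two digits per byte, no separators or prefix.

4da328e8b0

First, C1 ⊕ C2 = (M1 ⊕ K) ⊕ (M2 ⊕ K) = M1 ⊕ M2, so the key drops out. Then M2 = (M1 ⊕ M2) ⊕ M1 over the first 5 bytes.
byte 0: (4f ^ 44) ^ 46 = 0b ^ 46 = 4d
byte 1: (ca ^ 1b) ^ 72 = d1 ^ 72 = a3
byte 2: (9d ^ da) ^ 6f = 47 ^ 6f = 28
byte 3: (95 ^ 10) ^ 6d = 85 ^ 6d = e8
byte 4: (cd ^ 47) ^ 3a = 8a ^ 3a = b0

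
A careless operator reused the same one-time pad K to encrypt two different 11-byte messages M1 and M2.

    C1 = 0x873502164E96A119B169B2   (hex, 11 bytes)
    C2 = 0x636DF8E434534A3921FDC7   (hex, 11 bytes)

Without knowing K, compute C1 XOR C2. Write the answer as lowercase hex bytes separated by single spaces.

C1 ⊕ C2 = (M1 ⊕ K) ⊕ (M2 ⊕ K) = M1 ⊕ M2 — the shared key cancels under XOR.
135 XOR  99 = 228
 53 XOR 109 =  88
  2 XOR 248 = 250
 22 XOR 228 = 242
 78 XOR  52 = 122
150 XOR  83 = 197
161 XOR  74 = 235
 25 XOR  57 =  32
177 XOR  33 = 144
105 XOR 253 = 148
178 XOR 199 = 117

e4 58 fa f2 7a c5 eb 20 90 94 75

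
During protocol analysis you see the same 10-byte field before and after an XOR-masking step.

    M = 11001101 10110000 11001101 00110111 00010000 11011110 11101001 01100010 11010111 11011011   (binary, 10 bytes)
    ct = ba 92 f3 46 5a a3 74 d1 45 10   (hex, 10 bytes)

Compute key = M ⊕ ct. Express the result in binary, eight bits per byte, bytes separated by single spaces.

Since ct = M ⊕ key, XORing both sides with M gives key = M ⊕ ct.
byte 0: cd xor ba = 77
byte 1: b0 xor 92 = 22
byte 2: cd xor f3 = 3e
byte 3: 37 xor 46 = 71
byte 4: 10 xor 5a = 4a
byte 5: de xor a3 = 7d
byte 6: e9 xor 74 = 9d
byte 7: 62 xor d1 = b3
byte 8: d7 xor 45 = 92
byte 9: db xor 10 = cb

01110111 00100010 00111110 01110001 01001010 01111101 10011101 10110011 10010010 11001011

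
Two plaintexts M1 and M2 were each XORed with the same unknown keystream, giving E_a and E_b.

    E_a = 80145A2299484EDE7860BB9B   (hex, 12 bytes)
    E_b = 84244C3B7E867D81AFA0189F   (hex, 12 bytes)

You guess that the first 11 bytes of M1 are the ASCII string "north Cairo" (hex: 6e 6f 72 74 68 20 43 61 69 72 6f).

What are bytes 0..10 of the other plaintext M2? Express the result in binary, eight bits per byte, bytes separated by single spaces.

01101010 01011111 01100100 01101101 10001111 11101110 01110000 00111110 10111110 10110010 11001100

First, E_a ⊕ E_b = (M1 ⊕ K) ⊕ (M2 ⊕ K) = M1 ⊕ M2, so the key drops out. Then M2 = (M1 ⊕ M2) ⊕ M1 over the first 11 bytes.
byte 0: (80 ⊕ 84) ⊕ 6e = 04 ⊕ 6e = 6a
byte 1: (14 ⊕ 24) ⊕ 6f = 30 ⊕ 6f = 5f
byte 2: (5a ⊕ 4c) ⊕ 72 = 16 ⊕ 72 = 64
byte 3: (22 ⊕ 3b) ⊕ 74 = 19 ⊕ 74 = 6d
byte 4: (99 ⊕ 7e) ⊕ 68 = e7 ⊕ 68 = 8f
byte 5: (48 ⊕ 86) ⊕ 20 = ce ⊕ 20 = ee
byte 6: (4e ⊕ 7d) ⊕ 43 = 33 ⊕ 43 = 70
byte 7: (de ⊕ 81) ⊕ 61 = 5f ⊕ 61 = 3e
byte 8: (78 ⊕ af) ⊕ 69 = d7 ⊕ 69 = be
byte 9: (60 ⊕ a0) ⊕ 72 = c0 ⊕ 72 = b2
byte 10: (bb ⊕ 18) ⊕ 6f = a3 ⊕ 6f = cc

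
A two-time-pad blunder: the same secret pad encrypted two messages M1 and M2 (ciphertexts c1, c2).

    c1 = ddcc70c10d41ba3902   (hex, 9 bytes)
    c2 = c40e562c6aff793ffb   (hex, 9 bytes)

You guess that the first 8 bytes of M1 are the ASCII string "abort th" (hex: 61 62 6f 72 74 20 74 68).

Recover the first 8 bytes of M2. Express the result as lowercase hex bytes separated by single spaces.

78 a0 49 9f 13 9e b7 6e

First, c1 ⊕ c2 = (M1 ⊕ K) ⊕ (M2 ⊕ K) = M1 ⊕ M2, so the key drops out. Then M2 = (M1 ⊕ M2) ⊕ M1 over the first 8 bytes.
byte 0: (dd xor c4) xor 61 = 19 xor 61 = 78
byte 1: (cc xor 0e) xor 62 = c2 xor 62 = a0
byte 2: (70 xor 56) xor 6f = 26 xor 6f = 49
byte 3: (c1 xor 2c) xor 72 = ed xor 72 = 9f
byte 4: (0d xor 6a) xor 74 = 67 xor 74 = 13
byte 5: (41 xor ff) xor 20 = be xor 20 = 9e
byte 6: (ba xor 79) xor 74 = c3 xor 74 = b7
byte 7: (39 xor 3f) xor 68 = 06 xor 68 = 6e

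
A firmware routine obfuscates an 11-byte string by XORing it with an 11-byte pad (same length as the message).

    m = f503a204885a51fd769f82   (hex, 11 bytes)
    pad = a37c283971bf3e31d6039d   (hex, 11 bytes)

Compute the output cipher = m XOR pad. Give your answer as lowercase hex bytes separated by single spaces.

56 7f 8a 3d f9 e5 6f cc a0 9c 1f

XOR is its own inverse, so applying the key byte-wise gives the result directly.
245 xor 163 =  86
  3 xor 124 = 127
162 xor  40 = 138
  4 xor  57 =  61
136 xor 113 = 249
 90 xor 191 = 229
 81 xor  62 = 111
253 xor  49 = 204
118 xor 214 = 160
159 xor   3 = 156
130 xor 157 =  31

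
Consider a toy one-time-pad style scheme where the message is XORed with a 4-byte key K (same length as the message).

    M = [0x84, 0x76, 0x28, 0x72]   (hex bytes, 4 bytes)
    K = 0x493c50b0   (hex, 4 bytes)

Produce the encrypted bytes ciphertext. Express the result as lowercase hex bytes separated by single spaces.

cd 4a 78 c2

XOR is its own inverse, so applying the key byte-wise gives the result directly.
132 XOR  73 = 205
118 XOR  60 =  74
 40 XOR  80 = 120
114 XOR 176 = 194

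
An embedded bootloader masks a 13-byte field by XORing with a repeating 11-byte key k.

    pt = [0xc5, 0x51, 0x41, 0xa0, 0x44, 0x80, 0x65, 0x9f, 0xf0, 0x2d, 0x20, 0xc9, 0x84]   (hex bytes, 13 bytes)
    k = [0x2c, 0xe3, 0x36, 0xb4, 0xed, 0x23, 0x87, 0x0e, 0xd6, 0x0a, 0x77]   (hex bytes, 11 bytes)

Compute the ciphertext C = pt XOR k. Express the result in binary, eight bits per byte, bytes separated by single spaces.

The 11-byte key repeats, so the effective keystream is 2c e3 36 b4 ed 23 87 0e d6 0a 77 2c e3.
byte 0: c5 ^ 2c = e9
byte 1: 51 ^ e3 = b2
byte 2: 41 ^ 36 = 77
byte 3: a0 ^ b4 = 14
byte 4: 44 ^ ed = a9
byte 5: 80 ^ 23 = a3
byte 6: 65 ^ 87 = e2
byte 7: 9f ^ 0e = 91
byte 8: f0 ^ d6 = 26
byte 9: 2d ^ 0a = 27
byte 10: 20 ^ 77 = 57
byte 11: c9 ^ 2c = e5
byte 12: 84 ^ e3 = 67

11101001 10110010 01110111 00010100 10101001 10100011 11100010 10010001 00100110 00100111 01010111 11100101 01100111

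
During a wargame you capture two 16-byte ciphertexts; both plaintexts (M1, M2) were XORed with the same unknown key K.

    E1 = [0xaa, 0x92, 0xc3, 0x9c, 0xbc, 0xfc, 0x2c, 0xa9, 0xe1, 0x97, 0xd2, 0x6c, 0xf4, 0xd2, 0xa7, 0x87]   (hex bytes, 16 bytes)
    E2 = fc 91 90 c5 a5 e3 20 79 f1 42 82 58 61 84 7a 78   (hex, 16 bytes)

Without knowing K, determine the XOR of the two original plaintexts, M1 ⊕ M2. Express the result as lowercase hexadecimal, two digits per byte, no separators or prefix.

E1 ⊕ E2 = (M1 ⊕ K) ⊕ (M2 ⊕ K) = M1 ⊕ M2 — the shared key cancels under XOR.
byte 0: 10101010 XOR 11111100 = 01010110
byte 1: 10010010 XOR 10010001 = 00000011
byte 2: 11000011 XOR 10010000 = 01010011
byte 3: 10011100 XOR 11000101 = 01011001
byte 4: 10111100 XOR 10100101 = 00011001
byte 5: 11111100 XOR 11100011 = 00011111
byte 6: 00101100 XOR 00100000 = 00001100
byte 7: 10101001 XOR 01111001 = 11010000
byte 8: 11100001 XOR 11110001 = 00010000
byte 9: 10010111 XOR 01000010 = 11010101
byte 10: 11010010 XOR 10000010 = 01010000
byte 11: 01101100 XOR 01011000 = 00110100
byte 12: 11110100 XOR 01100001 = 10010101
byte 13: 11010010 XOR 10000100 = 01010110
byte 14: 10100111 XOR 01111010 = 11011101
byte 15: 10000111 XOR 01111000 = 11111111

56035359191f0cd010d550349556ddff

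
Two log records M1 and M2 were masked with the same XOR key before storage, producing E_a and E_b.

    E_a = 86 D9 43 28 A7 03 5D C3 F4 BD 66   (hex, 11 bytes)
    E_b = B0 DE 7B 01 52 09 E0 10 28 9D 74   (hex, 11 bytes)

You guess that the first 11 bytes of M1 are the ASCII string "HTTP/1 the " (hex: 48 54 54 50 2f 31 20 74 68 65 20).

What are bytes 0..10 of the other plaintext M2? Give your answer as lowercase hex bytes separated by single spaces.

7e 53 6c 79 da 3b 9d a7 b4 45 32

First, E_a ⊕ E_b = (M1 ⊕ K) ⊕ (M2 ⊕ K) = M1 ⊕ M2, so the key drops out. Then M2 = (M1 ⊕ M2) ⊕ M1 over the first 11 bytes.
byte 0: (86 ^ b0) ^ 48 = 36 ^ 48 = 7e
byte 1: (d9 ^ de) ^ 54 = 07 ^ 54 = 53
byte 2: (43 ^ 7b) ^ 54 = 38 ^ 54 = 6c
byte 3: (28 ^ 01) ^ 50 = 29 ^ 50 = 79
byte 4: (a7 ^ 52) ^ 2f = f5 ^ 2f = da
byte 5: (03 ^ 09) ^ 31 = 0a ^ 31 = 3b
byte 6: (5d ^ e0) ^ 20 = bd ^ 20 = 9d
byte 7: (c3 ^ 10) ^ 74 = d3 ^ 74 = a7
byte 8: (f4 ^ 28) ^ 68 = dc ^ 68 = b4
byte 9: (bd ^ 9d) ^ 65 = 20 ^ 65 = 45
byte 10: (66 ^ 74) ^ 20 = 12 ^ 20 = 32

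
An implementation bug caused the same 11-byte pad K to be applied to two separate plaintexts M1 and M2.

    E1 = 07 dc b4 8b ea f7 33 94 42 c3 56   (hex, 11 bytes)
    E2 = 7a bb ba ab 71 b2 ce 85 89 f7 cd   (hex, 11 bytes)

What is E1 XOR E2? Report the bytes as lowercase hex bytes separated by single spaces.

7d 67 0e 20 9b 45 fd 11 cb 34 9b

E1 ⊕ E2 = (M1 ⊕ K) ⊕ (M2 ⊕ K) = M1 ⊕ M2 — the shared key cancels under XOR.
07 XOR 7a = 7d
dc XOR bb = 67
b4 XOR ba = 0e
8b XOR ab = 20
ea XOR 71 = 9b
f7 XOR b2 = 45
33 XOR ce = fd
94 XOR 85 = 11
42 XOR 89 = cb
c3 XOR f7 = 34
56 XOR cd = 9b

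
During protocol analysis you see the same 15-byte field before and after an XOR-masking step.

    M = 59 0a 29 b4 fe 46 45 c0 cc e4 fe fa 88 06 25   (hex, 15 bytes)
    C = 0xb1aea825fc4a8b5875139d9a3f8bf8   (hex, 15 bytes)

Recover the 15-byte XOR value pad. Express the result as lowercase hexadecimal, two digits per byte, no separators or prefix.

Since C = M ⊕ pad, XORing both sides with M gives pad = M ⊕ C.
59 xor b1 = e8
0a xor ae = a4
29 xor a8 = 81
b4 xor 25 = 91
fe xor fc = 02
46 xor 4a = 0c
45 xor 8b = ce
c0 xor 58 = 98
cc xor 75 = b9
e4 xor 13 = f7
fe xor 9d = 63
fa xor 9a = 60
88 xor 3f = b7
06 xor 8b = 8d
25 xor f8 = dd

e8a48191020cce98b9f76360b78ddd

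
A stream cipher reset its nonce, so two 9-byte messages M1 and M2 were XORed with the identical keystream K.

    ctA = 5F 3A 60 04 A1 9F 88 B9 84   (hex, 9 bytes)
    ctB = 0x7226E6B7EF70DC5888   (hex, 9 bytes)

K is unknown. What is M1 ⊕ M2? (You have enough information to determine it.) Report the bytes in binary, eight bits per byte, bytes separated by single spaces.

00101101 00011100 10000110 10110011 01001110 11101111 01010100 11100001 00001100

ctA ⊕ ctB = (M1 ⊕ K) ⊕ (M2 ⊕ K) = M1 ⊕ M2 — the shared key cancels under XOR.
5f xor 72 = 2d
3a xor 26 = 1c
60 xor e6 = 86
04 xor b7 = b3
a1 xor ef = 4e
9f xor 70 = ef
88 xor dc = 54
b9 xor 58 = e1
84 xor 88 = 0c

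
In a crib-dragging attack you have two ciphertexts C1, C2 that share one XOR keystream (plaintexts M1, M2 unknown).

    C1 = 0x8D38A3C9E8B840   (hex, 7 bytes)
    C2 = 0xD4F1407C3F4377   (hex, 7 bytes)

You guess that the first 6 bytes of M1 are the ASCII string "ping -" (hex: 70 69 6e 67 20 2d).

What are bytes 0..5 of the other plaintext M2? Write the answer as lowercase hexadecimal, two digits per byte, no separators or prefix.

29a08dd2f7d6

First, C1 ⊕ C2 = (M1 ⊕ K) ⊕ (M2 ⊕ K) = M1 ⊕ M2, so the key drops out. Then M2 = (M1 ⊕ M2) ⊕ M1 over the first 6 bytes.
byte 0: (8d XOR d4) XOR 70 = 59 XOR 70 = 29
byte 1: (38 XOR f1) XOR 69 = c9 XOR 69 = a0
byte 2: (a3 XOR 40) XOR 6e = e3 XOR 6e = 8d
byte 3: (c9 XOR 7c) XOR 67 = b5 XOR 67 = d2
byte 4: (e8 XOR 3f) XOR 20 = d7 XOR 20 = f7
byte 5: (b8 XOR 43) XOR 2d = fb XOR 2d = d6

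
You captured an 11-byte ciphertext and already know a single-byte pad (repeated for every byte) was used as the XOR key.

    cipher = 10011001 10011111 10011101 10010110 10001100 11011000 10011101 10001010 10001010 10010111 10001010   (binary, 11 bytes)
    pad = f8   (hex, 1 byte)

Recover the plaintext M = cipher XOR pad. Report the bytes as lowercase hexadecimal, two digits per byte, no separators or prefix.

The 1-byte key repeats, so the effective keystream is f8 f8 f8 f8 f8 f8 f8 f8 f8 f8 f8.
byte 0: 153 ^ 248 =  97
byte 1: 159 ^ 248 = 103
byte 2: 157 ^ 248 = 101
byte 3: 150 ^ 248 = 110
byte 4: 140 ^ 248 = 116
byte 5: 216 ^ 248 =  32
byte 6: 157 ^ 248 = 101
byte 7: 138 ^ 248 = 114
byte 8: 138 ^ 248 = 114
byte 9: 151 ^ 248 = 111
byte 10: 138 ^ 248 = 114

6167656e74206572726f72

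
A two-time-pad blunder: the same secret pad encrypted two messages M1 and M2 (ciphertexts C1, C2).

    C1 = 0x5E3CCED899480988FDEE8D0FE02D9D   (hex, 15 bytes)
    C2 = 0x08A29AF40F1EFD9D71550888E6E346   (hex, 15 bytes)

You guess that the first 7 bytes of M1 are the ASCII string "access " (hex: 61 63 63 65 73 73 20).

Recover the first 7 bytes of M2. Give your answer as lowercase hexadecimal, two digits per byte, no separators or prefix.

First, C1 ⊕ C2 = (M1 ⊕ K) ⊕ (M2 ⊕ K) = M1 ⊕ M2, so the key drops out. Then M2 = (M1 ⊕ M2) ⊕ M1 over the first 7 bytes.
byte 0: (5e XOR 08) XOR 61 = 56 XOR 61 = 37
byte 1: (3c XOR a2) XOR 63 = 9e XOR 63 = fd
byte 2: (ce XOR 9a) XOR 63 = 54 XOR 63 = 37
byte 3: (d8 XOR f4) XOR 65 = 2c XOR 65 = 49
byte 4: (99 XOR 0f) XOR 73 = 96 XOR 73 = e5
byte 5: (48 XOR 1e) XOR 73 = 56 XOR 73 = 25
byte 6: (09 XOR fd) XOR 20 = f4 XOR 20 = d4

37fd3749e525d4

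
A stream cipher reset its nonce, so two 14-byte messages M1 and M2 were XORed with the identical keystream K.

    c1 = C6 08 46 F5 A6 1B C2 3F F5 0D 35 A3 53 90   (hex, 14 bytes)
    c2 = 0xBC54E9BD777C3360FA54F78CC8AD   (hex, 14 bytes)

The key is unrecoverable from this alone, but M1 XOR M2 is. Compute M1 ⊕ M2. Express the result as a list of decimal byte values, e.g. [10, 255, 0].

c1 ⊕ c2 = (M1 ⊕ K) ⊕ (M2 ⊕ K) = M1 ⊕ M2 — the shared key cancels under XOR.
11000110 xor 10111100 = 01111010
00001000 xor 01010100 = 01011100
01000110 xor 11101001 = 10101111
11110101 xor 10111101 = 01001000
10100110 xor 01110111 = 11010001
00011011 xor 01111100 = 01100111
11000010 xor 00110011 = 11110001
00111111 xor 01100000 = 01011111
11110101 xor 11111010 = 00001111
00001101 xor 01010100 = 01011001
00110101 xor 11110111 = 11000010
10100011 xor 10001100 = 00101111
01010011 xor 11001000 = 10011011
10010000 xor 10101101 = 00111101

[122, 92, 175, 72, 209, 103, 241, 95, 15, 89, 194, 47, 155, 61]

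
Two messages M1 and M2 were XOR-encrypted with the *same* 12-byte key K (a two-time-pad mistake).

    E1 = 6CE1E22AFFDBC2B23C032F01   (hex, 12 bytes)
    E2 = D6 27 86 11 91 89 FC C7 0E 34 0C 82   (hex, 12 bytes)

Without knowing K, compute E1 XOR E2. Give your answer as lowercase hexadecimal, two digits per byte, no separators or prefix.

E1 ⊕ E2 = (M1 ⊕ K) ⊕ (M2 ⊕ K) = M1 ⊕ M2 — the shared key cancels under XOR.
108 ⊕ 214 = 186
225 ⊕  39 = 198
226 ⊕ 134 = 100
 42 ⊕  17 =  59
255 ⊕ 145 = 110
219 ⊕ 137 =  82
194 ⊕ 252 =  62
178 ⊕ 199 = 117
 60 ⊕  14 =  50
  3 ⊕  52 =  55
 47 ⊕  12 =  35
  1 ⊕ 130 = 131

bac6643b6e523e7532372383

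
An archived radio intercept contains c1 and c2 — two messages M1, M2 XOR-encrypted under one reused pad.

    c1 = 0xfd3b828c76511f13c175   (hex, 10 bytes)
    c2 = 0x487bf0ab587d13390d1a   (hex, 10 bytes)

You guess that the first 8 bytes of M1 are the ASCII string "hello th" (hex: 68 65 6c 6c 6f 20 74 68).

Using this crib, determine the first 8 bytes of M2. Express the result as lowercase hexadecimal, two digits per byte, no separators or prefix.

dd251e4b410c7842

First, c1 ⊕ c2 = (M1 ⊕ K) ⊕ (M2 ⊕ K) = M1 ⊕ M2, so the key drops out. Then M2 = (M1 ⊕ M2) ⊕ M1 over the first 8 bytes.
byte 0: (fd XOR 48) XOR 68 = b5 XOR 68 = dd
byte 1: (3b XOR 7b) XOR 65 = 40 XOR 65 = 25
byte 2: (82 XOR f0) XOR 6c = 72 XOR 6c = 1e
byte 3: (8c XOR ab) XOR 6c = 27 XOR 6c = 4b
byte 4: (76 XOR 58) XOR 6f = 2e XOR 6f = 41
byte 5: (51 XOR 7d) XOR 20 = 2c XOR 20 = 0c
byte 6: (1f XOR 13) XOR 74 = 0c XOR 74 = 78
byte 7: (13 XOR 39) XOR 68 = 2a XOR 68 = 42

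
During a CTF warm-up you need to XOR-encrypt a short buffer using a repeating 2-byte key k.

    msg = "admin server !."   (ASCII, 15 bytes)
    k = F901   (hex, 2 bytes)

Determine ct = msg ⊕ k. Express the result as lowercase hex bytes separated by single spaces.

The 2-byte key repeats, so the effective keystream is f9 01 f9 01 f9 01 f9 01 f9 01 f9 01 f9 01 f9.
byte 0:  97 XOR 249 = 152
byte 1: 100 XOR   1 = 101
byte 2: 109 XOR 249 = 148
byte 3: 105 XOR   1 = 104
byte 4: 110 XOR 249 = 151
byte 5:  32 XOR   1 =  33
byte 6: 115 XOR 249 = 138
byte 7: 101 XOR   1 = 100
byte 8: 114 XOR 249 = 139
byte 9: 118 XOR   1 = 119
byte 10: 101 XOR 249 = 156
byte 11: 114 XOR   1 = 115
byte 12:  32 XOR 249 = 217
byte 13:  33 XOR   1 =  32
byte 14:  46 XOR 249 = 215

98 65 94 68 97 21 8a 64 8b 77 9c 73 d9 20 d7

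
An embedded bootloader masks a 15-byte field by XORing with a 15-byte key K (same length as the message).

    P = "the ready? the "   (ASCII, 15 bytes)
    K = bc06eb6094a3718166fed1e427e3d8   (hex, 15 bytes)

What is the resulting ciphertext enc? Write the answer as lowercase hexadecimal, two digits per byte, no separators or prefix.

XOR is its own inverse, so applying the key byte-wise gives the result directly.
byte 0: 74 xor bc = c8
byte 1: 68 xor 06 = 6e
byte 2: 65 xor eb = 8e
byte 3: 20 xor 60 = 40
byte 4: 72 xor 94 = e6
byte 5: 65 xor a3 = c6
byte 6: 61 xor 71 = 10
byte 7: 64 xor 81 = e5
byte 8: 79 xor 66 = 1f
byte 9: 3f xor fe = c1
byte 10: 20 xor d1 = f1
byte 11: 74 xor e4 = 90
byte 12: 68 xor 27 = 4f
byte 13: 65 xor e3 = 86
byte 14: 20 xor d8 = f8

c86e8e40e6c610e51fc1f1904f86f8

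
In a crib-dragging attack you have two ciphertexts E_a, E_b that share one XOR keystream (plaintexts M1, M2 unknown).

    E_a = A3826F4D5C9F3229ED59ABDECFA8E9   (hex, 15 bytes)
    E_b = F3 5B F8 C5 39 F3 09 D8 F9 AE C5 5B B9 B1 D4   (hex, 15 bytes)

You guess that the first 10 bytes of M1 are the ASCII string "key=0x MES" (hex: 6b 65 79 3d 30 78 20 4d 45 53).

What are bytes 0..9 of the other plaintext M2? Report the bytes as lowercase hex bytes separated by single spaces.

3b bc ee b5 55 14 1b bc 51 a4

First, E_a ⊕ E_b = (M1 ⊕ K) ⊕ (M2 ⊕ K) = M1 ⊕ M2, so the key drops out. Then M2 = (M1 ⊕ M2) ⊕ M1 over the first 10 bytes.
byte 0: (a3 ^ f3) ^ 6b = 50 ^ 6b = 3b
byte 1: (82 ^ 5b) ^ 65 = d9 ^ 65 = bc
byte 2: (6f ^ f8) ^ 79 = 97 ^ 79 = ee
byte 3: (4d ^ c5) ^ 3d = 88 ^ 3d = b5
byte 4: (5c ^ 39) ^ 30 = 65 ^ 30 = 55
byte 5: (9f ^ f3) ^ 78 = 6c ^ 78 = 14
byte 6: (32 ^ 09) ^ 20 = 3b ^ 20 = 1b
byte 7: (29 ^ d8) ^ 4d = f1 ^ 4d = bc
byte 8: (ed ^ f9) ^ 45 = 14 ^ 45 = 51
byte 9: (59 ^ ae) ^ 53 = f7 ^ 53 = a4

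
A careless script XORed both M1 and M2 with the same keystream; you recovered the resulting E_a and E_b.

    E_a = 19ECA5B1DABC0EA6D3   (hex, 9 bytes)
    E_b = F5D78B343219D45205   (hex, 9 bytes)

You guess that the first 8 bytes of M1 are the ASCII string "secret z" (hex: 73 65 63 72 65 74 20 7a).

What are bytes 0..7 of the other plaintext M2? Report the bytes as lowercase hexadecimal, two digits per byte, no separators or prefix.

9f5e4df78dd1fa8e

First, E_a ⊕ E_b = (M1 ⊕ K) ⊕ (M2 ⊕ K) = M1 ⊕ M2, so the key drops out. Then M2 = (M1 ⊕ M2) ⊕ M1 over the first 8 bytes.
byte 0: (19 ⊕ f5) ⊕ 73 = ec ⊕ 73 = 9f
byte 1: (ec ⊕ d7) ⊕ 65 = 3b ⊕ 65 = 5e
byte 2: (a5 ⊕ 8b) ⊕ 63 = 2e ⊕ 63 = 4d
byte 3: (b1 ⊕ 34) ⊕ 72 = 85 ⊕ 72 = f7
byte 4: (da ⊕ 32) ⊕ 65 = e8 ⊕ 65 = 8d
byte 5: (bc ⊕ 19) ⊕ 74 = a5 ⊕ 74 = d1
byte 6: (0e ⊕ d4) ⊕ 20 = da ⊕ 20 = fa
byte 7: (a6 ⊕ 52) ⊕ 7a = f4 ⊕ 7a = 8e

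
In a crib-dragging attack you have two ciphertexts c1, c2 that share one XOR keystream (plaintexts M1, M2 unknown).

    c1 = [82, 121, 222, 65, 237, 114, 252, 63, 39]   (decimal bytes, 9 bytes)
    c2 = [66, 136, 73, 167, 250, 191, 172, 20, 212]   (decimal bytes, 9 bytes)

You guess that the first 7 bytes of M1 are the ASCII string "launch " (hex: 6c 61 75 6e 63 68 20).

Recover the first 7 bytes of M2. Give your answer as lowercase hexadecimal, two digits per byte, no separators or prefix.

First, c1 ⊕ c2 = (M1 ⊕ K) ⊕ (M2 ⊕ K) = M1 ⊕ M2, so the key drops out. Then M2 = (M1 ⊕ M2) ⊕ M1 over the first 7 bytes.
byte 0: (52 xor 42) xor 6c = 10 xor 6c = 7c
byte 1: (79 xor 88) xor 61 = f1 xor 61 = 90
byte 2: (de xor 49) xor 75 = 97 xor 75 = e2
byte 3: (41 xor a7) xor 6e = e6 xor 6e = 88
byte 4: (ed xor fa) xor 63 = 17 xor 63 = 74
byte 5: (72 xor bf) xor 68 = cd xor 68 = a5
byte 6: (fc xor ac) xor 20 = 50 xor 20 = 70

7c90e28874a570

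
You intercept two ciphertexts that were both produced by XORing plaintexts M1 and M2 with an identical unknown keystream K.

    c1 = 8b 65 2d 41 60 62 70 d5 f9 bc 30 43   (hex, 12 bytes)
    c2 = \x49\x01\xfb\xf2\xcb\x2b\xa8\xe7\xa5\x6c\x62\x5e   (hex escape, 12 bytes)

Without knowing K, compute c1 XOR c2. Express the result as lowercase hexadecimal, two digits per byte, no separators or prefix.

c1 ⊕ c2 = (M1 ⊕ K) ⊕ (M2 ⊕ K) = M1 ⊕ M2 — the shared key cancels under XOR.
byte 0: 8b XOR 49 = c2
byte 1: 65 XOR 01 = 64
byte 2: 2d XOR fb = d6
byte 3: 41 XOR f2 = b3
byte 4: 60 XOR cb = ab
byte 5: 62 XOR 2b = 49
byte 6: 70 XOR a8 = d8
byte 7: d5 XOR e7 = 32
byte 8: f9 XOR a5 = 5c
byte 9: bc XOR 6c = d0
byte 10: 30 XOR 62 = 52
byte 11: 43 XOR 5e = 1d

c264d6b3ab49d8325cd0521d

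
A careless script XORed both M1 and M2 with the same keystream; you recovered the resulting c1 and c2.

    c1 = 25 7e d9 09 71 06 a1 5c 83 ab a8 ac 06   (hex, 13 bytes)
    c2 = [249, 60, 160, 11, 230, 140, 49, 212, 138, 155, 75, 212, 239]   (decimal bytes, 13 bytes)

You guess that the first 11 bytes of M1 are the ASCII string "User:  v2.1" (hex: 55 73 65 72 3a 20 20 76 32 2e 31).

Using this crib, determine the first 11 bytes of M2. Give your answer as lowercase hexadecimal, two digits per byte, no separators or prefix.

First, c1 ⊕ c2 = (M1 ⊕ K) ⊕ (M2 ⊕ K) = M1 ⊕ M2, so the key drops out. Then M2 = (M1 ⊕ M2) ⊕ M1 over the first 11 bytes.
byte 0: (25 ⊕ f9) ⊕ 55 = dc ⊕ 55 = 89
byte 1: (7e ⊕ 3c) ⊕ 73 = 42 ⊕ 73 = 31
byte 2: (d9 ⊕ a0) ⊕ 65 = 79 ⊕ 65 = 1c
byte 3: (09 ⊕ 0b) ⊕ 72 = 02 ⊕ 72 = 70
byte 4: (71 ⊕ e6) ⊕ 3a = 97 ⊕ 3a = ad
byte 5: (06 ⊕ 8c) ⊕ 20 = 8a ⊕ 20 = aa
byte 6: (a1 ⊕ 31) ⊕ 20 = 90 ⊕ 20 = b0
byte 7: (5c ⊕ d4) ⊕ 76 = 88 ⊕ 76 = fe
byte 8: (83 ⊕ 8a) ⊕ 32 = 09 ⊕ 32 = 3b
byte 9: (ab ⊕ 9b) ⊕ 2e = 30 ⊕ 2e = 1e
byte 10: (a8 ⊕ 4b) ⊕ 31 = e3 ⊕ 31 = d2

89311c70adaab0fe3b1ed2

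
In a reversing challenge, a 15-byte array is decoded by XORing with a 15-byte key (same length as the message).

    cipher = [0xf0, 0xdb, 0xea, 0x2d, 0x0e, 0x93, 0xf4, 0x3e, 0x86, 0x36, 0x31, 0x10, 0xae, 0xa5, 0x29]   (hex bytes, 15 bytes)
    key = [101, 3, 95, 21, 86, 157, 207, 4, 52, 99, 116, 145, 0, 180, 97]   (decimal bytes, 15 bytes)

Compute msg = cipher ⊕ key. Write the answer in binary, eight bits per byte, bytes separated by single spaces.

f0 XOR 65 = 95
db XOR 03 = d8
ea XOR 5f = b5
2d XOR 15 = 38
0e XOR 56 = 58
93 XOR 9d = 0e
f4 XOR cf = 3b
3e XOR 04 = 3a
86 XOR 34 = b2
36 XOR 63 = 55
31 XOR 74 = 45
10 XOR 91 = 81
ae XOR 00 = ae
a5 XOR b4 = 11
29 XOR 61 = 48

10010101 11011000 10110101 00111000 01011000 00001110 00111011 00111010 10110010 01010101 01000101 10000001 10101110 00010001 01001000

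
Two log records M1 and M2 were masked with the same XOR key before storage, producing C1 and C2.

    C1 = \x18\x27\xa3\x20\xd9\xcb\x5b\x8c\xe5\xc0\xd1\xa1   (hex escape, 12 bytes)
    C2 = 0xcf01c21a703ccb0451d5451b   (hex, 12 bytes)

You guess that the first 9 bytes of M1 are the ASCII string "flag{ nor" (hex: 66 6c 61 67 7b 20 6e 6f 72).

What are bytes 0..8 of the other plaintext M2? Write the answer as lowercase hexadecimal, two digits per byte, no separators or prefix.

b14a005dd2d7fee7c6

First, C1 ⊕ C2 = (M1 ⊕ K) ⊕ (M2 ⊕ K) = M1 ⊕ M2, so the key drops out. Then M2 = (M1 ⊕ M2) ⊕ M1 over the first 9 bytes.
byte 0: (18 xor cf) xor 66 = d7 xor 66 = b1
byte 1: (27 xor 01) xor 6c = 26 xor 6c = 4a
byte 2: (a3 xor c2) xor 61 = 61 xor 61 = 00
byte 3: (20 xor 1a) xor 67 = 3a xor 67 = 5d
byte 4: (d9 xor 70) xor 7b = a9 xor 7b = d2
byte 5: (cb xor 3c) xor 20 = f7 xor 20 = d7
byte 6: (5b xor cb) xor 6e = 90 xor 6e = fe
byte 7: (8c xor 04) xor 6f = 88 xor 6f = e7
byte 8: (e5 xor 51) xor 72 = b4 xor 72 = c6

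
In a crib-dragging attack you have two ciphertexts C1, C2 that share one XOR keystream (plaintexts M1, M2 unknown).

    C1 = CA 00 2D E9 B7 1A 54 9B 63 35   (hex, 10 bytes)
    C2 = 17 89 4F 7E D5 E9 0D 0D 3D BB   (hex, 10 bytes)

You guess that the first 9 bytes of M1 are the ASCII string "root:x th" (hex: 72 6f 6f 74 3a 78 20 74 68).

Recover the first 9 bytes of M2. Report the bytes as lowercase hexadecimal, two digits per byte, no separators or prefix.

First, C1 ⊕ C2 = (M1 ⊕ K) ⊕ (M2 ⊕ K) = M1 ⊕ M2, so the key drops out. Then M2 = (M1 ⊕ M2) ⊕ M1 over the first 9 bytes.
byte 0: (ca XOR 17) XOR 72 = dd XOR 72 = af
byte 1: (00 XOR 89) XOR 6f = 89 XOR 6f = e6
byte 2: (2d XOR 4f) XOR 6f = 62 XOR 6f = 0d
byte 3: (e9 XOR 7e) XOR 74 = 97 XOR 74 = e3
byte 4: (b7 XOR d5) XOR 3a = 62 XOR 3a = 58
byte 5: (1a XOR e9) XOR 78 = f3 XOR 78 = 8b
byte 6: (54 XOR 0d) XOR 20 = 59 XOR 20 = 79
byte 7: (9b XOR 0d) XOR 74 = 96 XOR 74 = e2
byte 8: (63 XOR 3d) XOR 68 = 5e XOR 68 = 36

afe60de3588b79e236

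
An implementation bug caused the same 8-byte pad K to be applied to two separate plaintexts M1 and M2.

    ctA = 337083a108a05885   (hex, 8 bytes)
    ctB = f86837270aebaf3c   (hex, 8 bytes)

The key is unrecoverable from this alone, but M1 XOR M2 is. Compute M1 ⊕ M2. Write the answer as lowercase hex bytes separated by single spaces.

ctA ⊕ ctB = (M1 ⊕ K) ⊕ (M2 ⊕ K) = M1 ⊕ M2 — the shared key cancels under XOR.
33 ^ f8 = cb
70 ^ 68 = 18
83 ^ 37 = b4
a1 ^ 27 = 86
08 ^ 0a = 02
a0 ^ eb = 4b
58 ^ af = f7
85 ^ 3c = b9

cb 18 b4 86 02 4b f7 b9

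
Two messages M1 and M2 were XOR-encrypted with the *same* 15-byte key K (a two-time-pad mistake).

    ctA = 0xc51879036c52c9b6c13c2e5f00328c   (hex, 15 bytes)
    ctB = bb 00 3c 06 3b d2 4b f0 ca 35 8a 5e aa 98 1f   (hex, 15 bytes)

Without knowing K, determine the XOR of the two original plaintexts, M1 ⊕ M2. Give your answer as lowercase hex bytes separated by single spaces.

7e 18 45 05 57 80 82 46 0b 09 a4 01 aa aa 93

ctA ⊕ ctB = (M1 ⊕ K) ⊕ (M2 ⊕ K) = M1 ⊕ M2 — the shared key cancels under XOR.
c5 ^ bb = 7e
18 ^ 00 = 18
79 ^ 3c = 45
03 ^ 06 = 05
6c ^ 3b = 57
52 ^ d2 = 80
c9 ^ 4b = 82
b6 ^ f0 = 46
c1 ^ ca = 0b
3c ^ 35 = 09
2e ^ 8a = a4
5f ^ 5e = 01
00 ^ aa = aa
32 ^ 98 = aa
8c ^ 1f = 93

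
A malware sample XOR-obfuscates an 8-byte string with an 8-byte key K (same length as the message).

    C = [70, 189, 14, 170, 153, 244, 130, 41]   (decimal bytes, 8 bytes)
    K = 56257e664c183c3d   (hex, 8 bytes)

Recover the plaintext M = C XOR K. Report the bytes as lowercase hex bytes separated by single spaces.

01000110 ⊕ 01010110 = 00010000
10111101 ⊕ 00100101 = 10011000
00001110 ⊕ 01111110 = 01110000
10101010 ⊕ 01100110 = 11001100
10011001 ⊕ 01001100 = 11010101
11110100 ⊕ 00011000 = 11101100
10000010 ⊕ 00111100 = 10111110
00101001 ⊕ 00111101 = 00010100

10 98 70 cc d5 ec be 14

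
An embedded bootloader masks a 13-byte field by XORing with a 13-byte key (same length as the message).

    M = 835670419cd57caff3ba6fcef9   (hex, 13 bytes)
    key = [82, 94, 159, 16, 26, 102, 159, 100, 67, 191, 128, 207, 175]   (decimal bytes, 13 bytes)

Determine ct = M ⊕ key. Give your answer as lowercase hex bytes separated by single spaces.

d1 08 ef 51 86 b3 e3 cb b0 05 ef 01 56

10000011 xor 01010010 = 11010001
01010110 xor 01011110 = 00001000
01110000 xor 10011111 = 11101111
01000001 xor 00010000 = 01010001
10011100 xor 00011010 = 10000110
11010101 xor 01100110 = 10110011
01111100 xor 10011111 = 11100011
10101111 xor 01100100 = 11001011
11110011 xor 01000011 = 10110000
10111010 xor 10111111 = 00000101
01101111 xor 10000000 = 11101111
11001110 xor 11001111 = 00000001
11111001 xor 10101111 = 01010110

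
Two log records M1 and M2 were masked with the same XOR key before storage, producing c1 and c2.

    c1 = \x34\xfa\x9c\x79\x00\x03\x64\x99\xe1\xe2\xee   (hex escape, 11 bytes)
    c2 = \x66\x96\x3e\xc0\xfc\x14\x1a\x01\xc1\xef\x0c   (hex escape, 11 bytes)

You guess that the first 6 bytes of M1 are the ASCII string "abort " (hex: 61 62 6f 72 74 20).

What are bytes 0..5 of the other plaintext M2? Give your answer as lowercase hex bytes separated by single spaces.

First, c1 ⊕ c2 = (M1 ⊕ K) ⊕ (M2 ⊕ K) = M1 ⊕ M2, so the key drops out. Then M2 = (M1 ⊕ M2) ⊕ M1 over the first 6 bytes.
byte 0: (34 xor 66) xor 61 = 52 xor 61 = 33
byte 1: (fa xor 96) xor 62 = 6c xor 62 = 0e
byte 2: (9c xor 3e) xor 6f = a2 xor 6f = cd
byte 3: (79 xor c0) xor 72 = b9 xor 72 = cb
byte 4: (00 xor fc) xor 74 = fc xor 74 = 88
byte 5: (03 xor 14) xor 20 = 17 xor 20 = 37

33 0e cd cb 88 37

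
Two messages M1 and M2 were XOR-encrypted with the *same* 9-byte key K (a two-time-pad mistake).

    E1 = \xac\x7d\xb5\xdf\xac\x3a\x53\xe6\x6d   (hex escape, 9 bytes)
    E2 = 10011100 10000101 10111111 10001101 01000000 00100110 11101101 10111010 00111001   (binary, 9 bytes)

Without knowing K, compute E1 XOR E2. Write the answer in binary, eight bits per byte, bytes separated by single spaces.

E1 ⊕ E2 = (M1 ⊕ K) ⊕ (M2 ⊕ K) = M1 ⊕ M2 — the shared key cancels under XOR.
10101100 ⊕ 10011100 = 00110000
01111101 ⊕ 10000101 = 11111000
10110101 ⊕ 10111111 = 00001010
11011111 ⊕ 10001101 = 01010010
10101100 ⊕ 01000000 = 11101100
00111010 ⊕ 00100110 = 00011100
01010011 ⊕ 11101101 = 10111110
11100110 ⊕ 10111010 = 01011100
01101101 ⊕ 00111001 = 01010100

00110000 11111000 00001010 01010010 11101100 00011100 10111110 01011100 01010100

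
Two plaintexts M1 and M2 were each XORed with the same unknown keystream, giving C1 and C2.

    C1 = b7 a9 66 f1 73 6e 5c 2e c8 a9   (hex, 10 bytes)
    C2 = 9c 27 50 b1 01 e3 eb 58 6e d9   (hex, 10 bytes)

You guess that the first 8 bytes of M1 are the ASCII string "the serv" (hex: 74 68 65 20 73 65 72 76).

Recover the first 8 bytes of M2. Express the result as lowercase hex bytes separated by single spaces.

5f e6 53 60 01 e8 c5 00

First, C1 ⊕ C2 = (M1 ⊕ K) ⊕ (M2 ⊕ K) = M1 ⊕ M2, so the key drops out. Then M2 = (M1 ⊕ M2) ⊕ M1 over the first 8 bytes.
byte 0: (b7 ^ 9c) ^ 74 = 2b ^ 74 = 5f
byte 1: (a9 ^ 27) ^ 68 = 8e ^ 68 = e6
byte 2: (66 ^ 50) ^ 65 = 36 ^ 65 = 53
byte 3: (f1 ^ b1) ^ 20 = 40 ^ 20 = 60
byte 4: (73 ^ 01) ^ 73 = 72 ^ 73 = 01
byte 5: (6e ^ e3) ^ 65 = 8d ^ 65 = e8
byte 6: (5c ^ eb) ^ 72 = b7 ^ 72 = c5
byte 7: (2e ^ 58) ^ 76 = 76 ^ 76 = 00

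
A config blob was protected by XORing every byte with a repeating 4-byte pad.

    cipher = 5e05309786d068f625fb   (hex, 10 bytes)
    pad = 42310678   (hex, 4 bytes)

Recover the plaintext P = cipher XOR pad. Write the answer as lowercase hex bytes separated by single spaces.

The 4-byte key repeats, so the effective keystream is 42 31 06 78 42 31 06 78 42 31.
byte 0:  94 XOR  66 =  28
byte 1:   5 XOR  49 =  52
byte 2:  48 XOR   6 =  54
byte 3: 151 XOR 120 = 239
byte 4: 134 XOR  66 = 196
byte 5: 208 XOR  49 = 225
byte 6: 104 XOR   6 = 110
byte 7: 246 XOR 120 = 142
byte 8:  37 XOR  66 = 103
byte 9: 251 XOR  49 = 202

1c 34 36 ef c4 e1 6e 8e 67 ca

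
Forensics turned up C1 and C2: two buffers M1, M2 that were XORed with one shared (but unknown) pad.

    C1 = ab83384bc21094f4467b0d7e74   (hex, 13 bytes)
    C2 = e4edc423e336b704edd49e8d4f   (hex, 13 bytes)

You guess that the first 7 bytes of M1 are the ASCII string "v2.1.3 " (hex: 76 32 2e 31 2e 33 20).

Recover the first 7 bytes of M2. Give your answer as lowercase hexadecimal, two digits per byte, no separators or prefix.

395cd2590f1503

First, C1 ⊕ C2 = (M1 ⊕ K) ⊕ (M2 ⊕ K) = M1 ⊕ M2, so the key drops out. Then M2 = (M1 ⊕ M2) ⊕ M1 over the first 7 bytes.
byte 0: (ab ^ e4) ^ 76 = 4f ^ 76 = 39
byte 1: (83 ^ ed) ^ 32 = 6e ^ 32 = 5c
byte 2: (38 ^ c4) ^ 2e = fc ^ 2e = d2
byte 3: (4b ^ 23) ^ 31 = 68 ^ 31 = 59
byte 4: (c2 ^ e3) ^ 2e = 21 ^ 2e = 0f
byte 5: (10 ^ 36) ^ 33 = 26 ^ 33 = 15
byte 6: (94 ^ b7) ^ 20 = 23 ^ 20 = 03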